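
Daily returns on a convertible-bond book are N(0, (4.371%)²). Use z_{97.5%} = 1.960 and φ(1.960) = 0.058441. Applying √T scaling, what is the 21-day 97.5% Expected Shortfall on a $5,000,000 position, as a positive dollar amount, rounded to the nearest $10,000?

$2,340,000

σ_{21d} = 4.371% × √21 = 20.030%.
ES multiplier = φ(z)/(1−α) = 0.058441/0.025 = 2.338.
ES = 20.030% × 2.338 = 46.830%; on $5,000,000: $2,341,500.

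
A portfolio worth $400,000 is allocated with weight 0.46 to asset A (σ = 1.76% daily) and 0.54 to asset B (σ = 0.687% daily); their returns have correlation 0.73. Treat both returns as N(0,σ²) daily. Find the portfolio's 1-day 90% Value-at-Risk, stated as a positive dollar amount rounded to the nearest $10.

$5,690

σ_p² = 0.46²·1.76² + 0.54²·0.687² + 2·0.73·0.46·0.54·1.76·0.687 = 1.2316 (%²).
σ_p = √1.2316 = 1.110%.
At 90%, z = 1.282.
VaR = 1.282 × 1.110% = 1.423%; on $400,000 that is $5,692.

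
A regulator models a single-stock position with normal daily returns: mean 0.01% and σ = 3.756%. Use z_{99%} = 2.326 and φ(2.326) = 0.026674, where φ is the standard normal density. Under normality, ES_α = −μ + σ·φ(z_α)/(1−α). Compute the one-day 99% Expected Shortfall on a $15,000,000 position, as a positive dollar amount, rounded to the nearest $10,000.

$1,500,000

Tail multiplier: φ(z)/(1−α) = 0.026674 / 0.01 = 2.667.
ES = −(0.01%) + 3.756% × 2.667 = 10.007%.
On $15,000,000: 0.10007 × $15,000,000 = $1,501,050.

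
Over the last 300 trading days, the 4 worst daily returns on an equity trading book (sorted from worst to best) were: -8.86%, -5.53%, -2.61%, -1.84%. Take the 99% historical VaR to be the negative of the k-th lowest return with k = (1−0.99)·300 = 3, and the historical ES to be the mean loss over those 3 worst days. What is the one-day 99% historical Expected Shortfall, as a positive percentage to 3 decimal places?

5.667%

The 3 worst returns sum to -17.00%.
ES = −(-17.00%) / 3 = 5.6666…% ≈ 5.667%.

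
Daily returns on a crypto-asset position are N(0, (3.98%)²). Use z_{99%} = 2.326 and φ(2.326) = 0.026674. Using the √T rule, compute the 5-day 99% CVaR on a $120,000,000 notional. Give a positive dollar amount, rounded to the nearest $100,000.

σ_{5d} = 3.98% × √5 = 8.900%.
ES multiplier = φ(z)/(1−α) = 0.026674/0.01 = 2.667.
ES = 8.900% × 2.667 = 23.736%; on $120,000,000: $28,483,200.

$28,500,000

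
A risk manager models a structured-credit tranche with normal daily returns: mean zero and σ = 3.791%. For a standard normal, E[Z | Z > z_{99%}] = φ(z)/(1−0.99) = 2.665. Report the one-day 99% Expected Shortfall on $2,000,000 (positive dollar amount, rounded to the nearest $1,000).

$202,000

ES = 3.791% × 2.665 = 10.103%.
On $2,000,000: 0.10103 × $2,000,000 = $202,060.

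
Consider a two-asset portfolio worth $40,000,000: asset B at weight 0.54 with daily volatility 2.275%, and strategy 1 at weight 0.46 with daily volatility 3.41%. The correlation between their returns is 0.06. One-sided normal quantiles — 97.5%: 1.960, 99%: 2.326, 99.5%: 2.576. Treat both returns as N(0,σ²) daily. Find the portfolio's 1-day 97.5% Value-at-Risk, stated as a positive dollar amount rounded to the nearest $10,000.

σ_p² = 0.54²·2.275² + 0.46²·3.41² + 2·0.06·0.54·0.46·2.275·3.41 = 4.2010 (%²).
σ_p = √4.2010 = 2.050%.
VaR = 1.960 × 2.050% = 4.018%; on $40,000,000 that is $1,607,200.

$1,610,000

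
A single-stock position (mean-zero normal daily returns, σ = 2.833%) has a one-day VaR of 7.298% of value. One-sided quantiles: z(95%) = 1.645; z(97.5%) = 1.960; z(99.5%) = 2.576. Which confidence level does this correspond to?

99.5%

Implied z = VaR/σ = 7.298 / 2.833 = 2.576.
This matches z(99.5%) = 2.576.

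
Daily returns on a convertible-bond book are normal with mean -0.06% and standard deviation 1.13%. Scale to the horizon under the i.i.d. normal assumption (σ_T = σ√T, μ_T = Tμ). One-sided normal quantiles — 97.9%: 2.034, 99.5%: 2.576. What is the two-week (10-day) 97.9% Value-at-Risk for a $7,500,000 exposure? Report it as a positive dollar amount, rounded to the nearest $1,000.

$590,000

σ_{10d} = 1.13% × √10 = 3.573%; μ_{10d} = 10 × -0.06% = -0.600%.
VaR = −(-0.600%) + 2.034 × 3.573% = 7.867%.
On $7,500,000: 0.07867 × $7,500,000 = $590,025.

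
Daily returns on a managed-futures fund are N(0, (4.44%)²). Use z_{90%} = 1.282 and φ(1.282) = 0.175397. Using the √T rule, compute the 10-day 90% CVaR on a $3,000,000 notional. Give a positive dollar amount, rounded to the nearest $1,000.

$739,000

σ_{10d} = 4.44% × √10 = 14.041%.
ES multiplier = φ(z)/(1−α) = 0.175397/0.1 = 1.754.
ES = 14.041% × 1.754 = 24.628%; on $3,000,000: $738,840.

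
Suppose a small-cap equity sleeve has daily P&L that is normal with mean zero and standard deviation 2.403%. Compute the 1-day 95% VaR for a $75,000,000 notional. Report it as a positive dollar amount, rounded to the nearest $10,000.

At 95% one-sided, z = 1.645.
VaR = z·σ = 1.645 × 2.403% = 3.953%.
On $75,000,000: 0.03953 × $75,000,000 = $2,964,750.

$2,960,000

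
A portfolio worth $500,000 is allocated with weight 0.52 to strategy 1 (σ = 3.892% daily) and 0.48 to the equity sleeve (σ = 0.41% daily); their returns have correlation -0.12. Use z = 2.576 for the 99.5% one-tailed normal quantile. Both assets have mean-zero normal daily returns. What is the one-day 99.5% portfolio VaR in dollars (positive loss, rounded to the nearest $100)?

$25,900

σ_p² = 0.52²·3.892² + 0.48²·0.41² + 2·-0.12·0.52·0.48·3.892·0.41 = 4.0391 (%²).
σ_p = √4.0391 = 2.010%.
VaR = 2.576 × 2.010% = 5.178%; on $500,000 that is $25,890.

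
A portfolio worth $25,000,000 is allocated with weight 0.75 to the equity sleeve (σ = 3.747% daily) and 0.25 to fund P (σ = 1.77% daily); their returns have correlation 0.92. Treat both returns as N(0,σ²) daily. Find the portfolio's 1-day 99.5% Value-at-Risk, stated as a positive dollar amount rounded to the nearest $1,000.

$2,075,000

σ_p² = 0.75²·3.747² + 0.25²·1.77² + 2·0.92·0.75·0.25·3.747·1.77 = 10.3814 (%²).
σ_p = √10.3814 = 3.222%.
At 99.5%, z = 2.576.
VaR = 2.576 × 3.222% = 8.300%; on $25,000,000 that is $2,075,000.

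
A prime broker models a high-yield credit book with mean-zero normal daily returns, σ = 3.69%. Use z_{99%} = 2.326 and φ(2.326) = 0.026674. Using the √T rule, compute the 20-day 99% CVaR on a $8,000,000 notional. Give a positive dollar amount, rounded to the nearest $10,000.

σ_{20d} = 3.69% × √20 = 16.502%.
ES multiplier = φ(z)/(1−α) = 0.026674/0.01 = 2.667.
ES = 16.502% × 2.667 = 44.011%; on $8,000,000: $3,520,880.

$3,520,000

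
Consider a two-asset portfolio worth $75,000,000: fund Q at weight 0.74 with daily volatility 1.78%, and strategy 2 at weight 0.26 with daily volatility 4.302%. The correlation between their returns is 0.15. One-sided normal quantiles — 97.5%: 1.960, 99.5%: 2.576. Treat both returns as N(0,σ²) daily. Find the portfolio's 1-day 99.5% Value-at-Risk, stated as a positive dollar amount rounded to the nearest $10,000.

$3,580,000

σ_p² = 0.74²·1.78² + 0.26²·4.302² + 2·0.15·0.74·0.26·1.78·4.302 = 3.4281 (%²).
σ_p = √3.4281 = 1.852%.
VaR = 2.576 × 1.852% = 4.771%; on $75,000,000 that is $3,578,250.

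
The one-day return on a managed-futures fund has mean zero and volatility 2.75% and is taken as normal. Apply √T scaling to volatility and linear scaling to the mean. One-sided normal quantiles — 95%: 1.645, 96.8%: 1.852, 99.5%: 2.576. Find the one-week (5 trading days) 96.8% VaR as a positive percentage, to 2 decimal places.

σ_{5d} = 2.75% × √5 = 6.149%.
VaR = 1.852 × 6.149% = 11.388%.

11.39%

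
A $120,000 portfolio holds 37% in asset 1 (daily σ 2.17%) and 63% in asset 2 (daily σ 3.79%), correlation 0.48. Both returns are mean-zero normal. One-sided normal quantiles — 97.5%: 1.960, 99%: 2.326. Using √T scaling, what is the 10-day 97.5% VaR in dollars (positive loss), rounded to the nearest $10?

σ_p = √(0.37²·2.17² + 0.63²·3.79² + 2·0.48·0.37·0.63·2.17·3.79) = 2.861%.
σ_{10d} = 2.861% × √10 = 9.047%.
VaR = 1.960 × 9.047% = 17.732%; on $120,000 that is $21,278.

$21,280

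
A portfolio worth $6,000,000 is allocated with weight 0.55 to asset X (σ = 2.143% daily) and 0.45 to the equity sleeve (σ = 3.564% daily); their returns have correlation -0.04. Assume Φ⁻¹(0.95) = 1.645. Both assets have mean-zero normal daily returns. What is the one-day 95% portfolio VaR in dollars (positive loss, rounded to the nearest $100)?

σ_p² = 0.55²·2.143² + 0.45²·3.564² + 2·-0.04·0.55·0.45·2.143·3.564 = 3.8102 (%²).
σ_p = √3.8102 = 1.952%.
VaR = 1.645 × 1.952% = 3.211%; on $6,000,000 that is $192,660.

$192,700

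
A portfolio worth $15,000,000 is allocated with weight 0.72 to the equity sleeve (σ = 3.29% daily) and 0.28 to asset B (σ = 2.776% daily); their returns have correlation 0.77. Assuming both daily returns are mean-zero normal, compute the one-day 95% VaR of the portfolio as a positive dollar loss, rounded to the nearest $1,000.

σ_p² = 0.72²·3.29² + 0.28²·2.776² + 2·0.77·0.72·0.28·3.29·2.776 = 9.0509 (%²).
σ_p = √9.0509 = 3.008%.
At 95%, z = 1.645.
VaR = 1.645 × 3.008% = 4.948%; on $15,000,000 that is $742,200.

$742,000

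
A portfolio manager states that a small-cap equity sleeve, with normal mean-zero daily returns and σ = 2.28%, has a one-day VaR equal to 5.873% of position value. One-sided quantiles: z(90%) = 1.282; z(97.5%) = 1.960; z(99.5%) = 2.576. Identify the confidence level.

99.5%

Implied z = VaR/σ = 5.873 / 2.28 = 2.576.
This matches z(99.5%) = 2.576.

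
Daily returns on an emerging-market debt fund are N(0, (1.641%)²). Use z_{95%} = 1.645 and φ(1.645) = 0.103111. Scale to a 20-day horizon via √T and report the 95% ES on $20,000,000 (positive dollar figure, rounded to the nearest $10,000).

$3,030,000

σ_{20d} = 1.641% × √20 = 7.339%.
ES multiplier = φ(z)/(1−α) = 0.103111/0.05 = 2.062.
ES = 7.339% × 2.062 = 15.133%; on $20,000,000: $3,026,600.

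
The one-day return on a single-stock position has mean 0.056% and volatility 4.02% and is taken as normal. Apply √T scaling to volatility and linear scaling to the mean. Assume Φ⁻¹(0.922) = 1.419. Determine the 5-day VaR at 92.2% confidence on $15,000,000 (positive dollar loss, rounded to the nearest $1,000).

σ_{5d} = 4.02% × √5 = 8.989%; μ_{5d} = 5 × 0.056% = 0.280%.
VaR = −(0.280%) + 1.419 × 8.989% = 12.475%.
On $15,000,000: 0.12475 × $15,000,000 = $1,871,250.

$1,871,000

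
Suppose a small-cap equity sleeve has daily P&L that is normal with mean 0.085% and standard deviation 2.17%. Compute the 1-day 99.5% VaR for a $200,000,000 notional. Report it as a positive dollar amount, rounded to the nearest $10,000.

$11,010,000

At 99.5% one-sided, z = 2.576.
VaR = −μ + z·σ = −(0.085%) + 2.576 × 2.17% = 5.505%.
On $200,000,000: 0.05505 × $200,000,000 = $11,010,000.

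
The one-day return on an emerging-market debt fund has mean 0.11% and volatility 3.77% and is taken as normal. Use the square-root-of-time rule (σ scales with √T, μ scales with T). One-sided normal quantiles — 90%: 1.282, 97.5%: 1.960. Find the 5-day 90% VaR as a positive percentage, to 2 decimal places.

10.26%

σ_{5d} = 3.77% × √5 = 8.430%; μ_{5d} = 5 × 0.11% = 0.550%.
VaR = −(0.550%) + 1.282 × 8.430% = 10.257%.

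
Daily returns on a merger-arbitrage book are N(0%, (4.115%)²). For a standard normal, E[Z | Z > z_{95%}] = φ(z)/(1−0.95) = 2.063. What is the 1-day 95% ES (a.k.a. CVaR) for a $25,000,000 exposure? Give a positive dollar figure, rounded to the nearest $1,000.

ES = 4.115% × 2.063 = 8.489%.
On $25,000,000: 0.08489 × $25,000,000 = $2,122,250.

$2,122,000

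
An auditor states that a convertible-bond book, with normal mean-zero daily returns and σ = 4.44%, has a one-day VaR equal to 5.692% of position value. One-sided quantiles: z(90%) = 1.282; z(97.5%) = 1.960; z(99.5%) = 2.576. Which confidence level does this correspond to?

90%

Implied z = VaR/σ = 5.692 / 4.44 = 1.282.
This matches z(90%) = 1.282.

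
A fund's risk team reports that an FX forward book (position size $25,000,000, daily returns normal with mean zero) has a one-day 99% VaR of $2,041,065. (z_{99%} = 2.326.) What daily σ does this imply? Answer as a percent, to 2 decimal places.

3.51%

VaR as a fraction: $2,041,065 / $25,000,000 = 8.164%.
σ = VaR / z = 8.164% / 2.326 = 3.510%.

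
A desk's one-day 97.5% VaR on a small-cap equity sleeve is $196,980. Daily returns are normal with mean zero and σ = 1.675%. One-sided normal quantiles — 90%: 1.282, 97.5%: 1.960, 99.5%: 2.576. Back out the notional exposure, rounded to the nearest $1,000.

VaR as a fraction of value: z·σ = 1.960 × 1.675% = 3.283%.
Position = $196,980 / 0.03283 = $6,000,000.

$6,000,000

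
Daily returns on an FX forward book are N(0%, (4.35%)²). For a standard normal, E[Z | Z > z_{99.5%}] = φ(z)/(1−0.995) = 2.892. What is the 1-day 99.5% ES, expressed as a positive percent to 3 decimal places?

12.580%

ES = 4.35% × 2.892 = 12.580%.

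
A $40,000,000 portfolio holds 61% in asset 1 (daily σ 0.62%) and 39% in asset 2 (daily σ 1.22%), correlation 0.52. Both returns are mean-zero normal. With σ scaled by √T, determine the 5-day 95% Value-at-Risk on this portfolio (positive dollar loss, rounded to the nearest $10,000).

$1,100,000

σ_p = √(0.61²·0.62² + 0.39²·1.22² + 2·0.52·0.61·0.39·0.62·1.22) = 0.746%.
σ_{5d} = 0.746% × √5 = 1.668%.
z(95%) = 1.645.
VaR = 1.645 × 1.668% = 2.744%; on $40,000,000 that is $1,097,600.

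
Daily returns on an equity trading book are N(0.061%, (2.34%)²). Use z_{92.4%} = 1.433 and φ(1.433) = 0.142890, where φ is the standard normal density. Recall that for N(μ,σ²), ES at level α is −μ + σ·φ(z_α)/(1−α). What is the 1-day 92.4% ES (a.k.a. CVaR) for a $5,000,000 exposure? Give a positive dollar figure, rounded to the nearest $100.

$216,900

Tail multiplier: φ(z)/(1−α) = 0.142890 / 0.076 = 1.880.
ES = −(0.061%) + 2.34% × 1.880 = 4.338%.
On $5,000,000: 0.04338 × $5,000,000 = $216,900.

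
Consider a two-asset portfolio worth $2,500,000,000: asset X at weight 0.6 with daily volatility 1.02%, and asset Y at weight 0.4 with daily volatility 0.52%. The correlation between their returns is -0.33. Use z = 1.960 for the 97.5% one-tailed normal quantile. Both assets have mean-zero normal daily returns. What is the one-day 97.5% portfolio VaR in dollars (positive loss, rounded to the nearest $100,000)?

$28,300,000

σ_p² = 0.6²·1.02² + 0.4²·0.52² + 2·-0.33·0.6·0.4·1.02·0.52 = 0.3338 (%²).
σ_p = √0.3338 = 0.578%.
VaR = 1.960 × 0.578% = 1.133%; on $2,500,000,000 that is $28,325,000.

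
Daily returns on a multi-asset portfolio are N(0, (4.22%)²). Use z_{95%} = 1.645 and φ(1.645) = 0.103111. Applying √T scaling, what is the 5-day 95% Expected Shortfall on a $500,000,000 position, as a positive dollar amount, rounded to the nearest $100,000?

σ_{5d} = 4.22% × √5 = 9.436%.
ES multiplier = φ(z)/(1−α) = 0.103111/0.05 = 2.062.
ES = 9.436% × 2.062 = 19.457%; on $500,000,000: $97,285,000.

$97,300,000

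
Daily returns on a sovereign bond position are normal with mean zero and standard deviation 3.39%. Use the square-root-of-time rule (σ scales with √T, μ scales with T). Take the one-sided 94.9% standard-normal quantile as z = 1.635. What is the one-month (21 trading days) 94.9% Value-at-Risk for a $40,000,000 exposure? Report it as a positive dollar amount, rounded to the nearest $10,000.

σ_{21d} = 3.39% × √21 = 15.535%.
VaR = 1.635 × 15.535% = 25.400%.
On $40,000,000: 0.25400 × $40,000,000 = $10,160,000.

$10,160,000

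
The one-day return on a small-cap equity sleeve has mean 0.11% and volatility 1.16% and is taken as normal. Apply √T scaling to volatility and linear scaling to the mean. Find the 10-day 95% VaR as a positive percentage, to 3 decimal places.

At 95%, z = 1.645.
σ_{10d} = 1.16% × √10 = 3.668%; μ_{10d} = 10 × 0.11% = 1.100%.
VaR = −(1.100%) + 1.645 × 3.668% = 4.934%.

4.934%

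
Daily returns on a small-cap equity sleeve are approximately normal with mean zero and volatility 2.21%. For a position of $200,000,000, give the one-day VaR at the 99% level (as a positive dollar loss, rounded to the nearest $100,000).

$10,300,000

At 99% one-sided, z = 2.326.
VaR = z·σ = 2.326 × 2.21% = 5.140%.
On $200,000,000: 0.05140 × $200,000,000 = $10,280,000.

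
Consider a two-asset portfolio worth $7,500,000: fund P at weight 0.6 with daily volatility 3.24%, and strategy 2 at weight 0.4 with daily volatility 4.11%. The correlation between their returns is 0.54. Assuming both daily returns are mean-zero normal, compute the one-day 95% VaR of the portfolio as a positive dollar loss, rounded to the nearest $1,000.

σ_p² = 0.6²·3.24² + 0.4²·4.11² + 2·0.54·0.6·0.4·3.24·4.11 = 9.9335 (%²).
σ_p = √9.9335 = 3.152%.
At 95%, z = 1.645.
VaR = 1.645 × 3.152% = 5.185%; on $7,500,000 that is $388,875.

$389,000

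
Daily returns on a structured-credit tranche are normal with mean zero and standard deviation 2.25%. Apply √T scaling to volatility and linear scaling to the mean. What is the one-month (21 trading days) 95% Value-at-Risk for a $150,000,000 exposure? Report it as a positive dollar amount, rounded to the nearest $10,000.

At 95%, z = 1.645.
σ_{21d} = 2.25% × √21 = 10.311%.
VaR = 1.645 × 10.311% = 16.962%.
On $150,000,000: 0.16962 × $150,000,000 = $25,443,000.

$25,440,000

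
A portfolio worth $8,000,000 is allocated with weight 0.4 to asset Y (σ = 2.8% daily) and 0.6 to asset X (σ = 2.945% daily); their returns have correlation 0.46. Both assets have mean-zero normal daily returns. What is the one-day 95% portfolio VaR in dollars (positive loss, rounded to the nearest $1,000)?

$328,000

σ_p² = 0.4²·2.8² + 0.6²·2.945² + 2·0.46·0.4·0.6·2.8·2.945 = 6.1974 (%²).
σ_p = √6.1974 = 2.489%.
At 95%, z = 1.645.
VaR = 1.645 × 2.489% = 4.094%; on $8,000,000 that is $327,520.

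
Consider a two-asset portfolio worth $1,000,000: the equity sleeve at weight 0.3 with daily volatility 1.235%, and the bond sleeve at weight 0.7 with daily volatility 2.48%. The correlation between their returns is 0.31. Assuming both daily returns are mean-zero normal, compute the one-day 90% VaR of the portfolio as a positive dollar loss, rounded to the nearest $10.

σ_p² = 0.3²·1.235² + 0.7²·2.48² + 2·0.31·0.3·0.7·1.235·2.48 = 3.5497 (%²).
σ_p = √3.5497 = 1.884%.
At 90%, z = 1.282.
VaR = 1.282 × 1.884% = 2.415%; on $1,000,000 that is $24,150.

$24,150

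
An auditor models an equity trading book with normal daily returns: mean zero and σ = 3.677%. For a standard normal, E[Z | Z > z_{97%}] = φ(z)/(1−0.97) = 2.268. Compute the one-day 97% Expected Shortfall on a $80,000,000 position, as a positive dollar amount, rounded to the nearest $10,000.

ES = 3.677% × 2.268 = 8.339%.
On $80,000,000: 0.08339 × $80,000,000 = $6,671,200.

$6,670,000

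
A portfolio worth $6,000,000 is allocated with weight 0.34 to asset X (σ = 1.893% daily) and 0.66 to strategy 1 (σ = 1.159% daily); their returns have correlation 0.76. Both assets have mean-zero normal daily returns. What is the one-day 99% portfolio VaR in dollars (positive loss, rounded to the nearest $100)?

σ_p² = 0.34²·1.893² + 0.66²·1.159² + 2·0.76·0.34·0.66·1.893·1.159 = 1.7477 (%²).
σ_p = √1.7477 = 1.322%.
At 99%, z = 2.326.
VaR = 2.326 × 1.322% = 3.075%; on $6,000,000 that is $184,500.

$184,500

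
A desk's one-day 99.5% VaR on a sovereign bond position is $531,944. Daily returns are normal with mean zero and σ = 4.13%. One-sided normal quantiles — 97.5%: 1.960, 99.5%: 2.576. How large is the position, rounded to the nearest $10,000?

VaR as a fraction of value: z·σ = 2.576 × 4.13% = 10.6389%.
Position = $531,944 / 0.106389 = $5,000,000.

$5,000,000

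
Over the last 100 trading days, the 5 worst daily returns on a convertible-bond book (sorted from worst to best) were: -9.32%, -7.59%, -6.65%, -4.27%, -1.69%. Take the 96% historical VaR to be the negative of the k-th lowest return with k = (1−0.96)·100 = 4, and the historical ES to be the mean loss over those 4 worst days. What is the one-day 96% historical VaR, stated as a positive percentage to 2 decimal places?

k = 4; the 4th lowest return is -4.27%, so VaR = 4.27%.

4.27%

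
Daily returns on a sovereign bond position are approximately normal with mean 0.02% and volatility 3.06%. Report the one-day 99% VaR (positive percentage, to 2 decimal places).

At 99% one-sided, z = 2.326.
VaR = −μ + z·σ = −(0.02%) + 2.326 × 3.06% = 7.098%.

7.10%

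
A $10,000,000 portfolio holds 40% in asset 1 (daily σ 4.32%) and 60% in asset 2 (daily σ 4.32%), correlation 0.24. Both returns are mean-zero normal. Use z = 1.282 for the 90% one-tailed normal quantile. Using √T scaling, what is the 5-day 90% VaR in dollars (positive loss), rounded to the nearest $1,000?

$987,000

σ_p = √(0.4²·4.32² + 0.6²·4.32² + 2·0.24·0.4·0.6·4.32·4.32) = 3.443%.
σ_{5d} = 3.443% × √5 = 7.699%.
VaR = 1.282 × 7.699% = 9.870%; on $10,000,000 that is $987,000.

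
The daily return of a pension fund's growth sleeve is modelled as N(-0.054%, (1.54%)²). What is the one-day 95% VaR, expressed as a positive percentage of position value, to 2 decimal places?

At 95% one-sided, z = 1.645.
VaR = −μ + z·σ = −(-0.054%) + 1.645 × 1.54% = 2.587%.

2.59%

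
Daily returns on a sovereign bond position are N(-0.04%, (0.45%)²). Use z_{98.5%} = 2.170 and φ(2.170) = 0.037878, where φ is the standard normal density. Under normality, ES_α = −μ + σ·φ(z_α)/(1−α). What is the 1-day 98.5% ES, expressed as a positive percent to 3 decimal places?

1.176%

Tail multiplier: φ(z)/(1−α) = 0.037878 / 0.015 = 2.525.
ES = −(-0.04%) + 0.45% × 2.525 = 1.176%.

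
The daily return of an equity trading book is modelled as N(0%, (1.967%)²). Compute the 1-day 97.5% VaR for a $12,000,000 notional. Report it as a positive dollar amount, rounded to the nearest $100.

$462,600

At 97.5% one-sided, z = 1.960.
VaR = z·σ = 1.960 × 1.967% = 3.855%.
On $12,000,000: 0.03855 × $12,000,000 = $462,600.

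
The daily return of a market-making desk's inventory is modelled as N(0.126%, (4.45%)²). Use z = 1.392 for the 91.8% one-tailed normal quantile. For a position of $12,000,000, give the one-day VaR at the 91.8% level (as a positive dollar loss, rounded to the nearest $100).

VaR = −μ + z·σ = −(0.126%) + 1.392 × 4.45% = 6.068%.
On $12,000,000: 0.06068 × $12,000,000 = $728,160.

$728,200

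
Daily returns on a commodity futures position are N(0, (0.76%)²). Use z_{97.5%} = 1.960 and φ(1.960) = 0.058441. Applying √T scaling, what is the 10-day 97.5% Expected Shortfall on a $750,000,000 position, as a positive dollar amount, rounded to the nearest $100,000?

$42,100,000

σ_{10d} = 0.76% × √10 = 2.403%.
ES multiplier = φ(z)/(1−α) = 0.058441/0.025 = 2.338.
ES = 2.403% × 2.338 = 5.618%; on $750,000,000: $42,135,000.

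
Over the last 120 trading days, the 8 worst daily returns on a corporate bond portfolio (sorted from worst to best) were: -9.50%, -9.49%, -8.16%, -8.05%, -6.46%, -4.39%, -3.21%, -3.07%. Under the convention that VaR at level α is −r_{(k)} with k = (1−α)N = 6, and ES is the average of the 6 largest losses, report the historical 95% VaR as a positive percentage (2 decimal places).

k = 6; the 6th lowest return is -4.39%, so VaR = 4.39%.

4.39%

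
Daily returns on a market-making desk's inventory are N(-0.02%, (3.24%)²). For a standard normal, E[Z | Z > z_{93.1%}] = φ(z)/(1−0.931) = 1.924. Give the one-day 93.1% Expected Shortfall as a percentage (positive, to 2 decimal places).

ES = −(-0.02%) + 3.24% × 1.924 = 6.254%.

6.25%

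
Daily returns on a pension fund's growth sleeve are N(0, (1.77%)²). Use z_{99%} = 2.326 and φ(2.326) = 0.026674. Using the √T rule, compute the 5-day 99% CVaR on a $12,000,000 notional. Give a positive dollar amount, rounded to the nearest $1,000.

σ_{5d} = 1.77% × √5 = 3.958%.
ES multiplier = φ(z)/(1−α) = 0.026674/0.01 = 2.667.
ES = 3.958% × 2.667 = 10.556%; on $12,000,000: $1,266,720.

$1,267,000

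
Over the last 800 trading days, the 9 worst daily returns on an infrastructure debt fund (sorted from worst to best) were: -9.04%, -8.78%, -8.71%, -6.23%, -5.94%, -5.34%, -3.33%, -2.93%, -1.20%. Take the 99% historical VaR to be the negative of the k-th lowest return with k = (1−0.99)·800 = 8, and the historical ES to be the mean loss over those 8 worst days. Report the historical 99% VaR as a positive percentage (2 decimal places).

2.93%

k = 8; the 8th lowest return is -2.93%, so VaR = 2.93%.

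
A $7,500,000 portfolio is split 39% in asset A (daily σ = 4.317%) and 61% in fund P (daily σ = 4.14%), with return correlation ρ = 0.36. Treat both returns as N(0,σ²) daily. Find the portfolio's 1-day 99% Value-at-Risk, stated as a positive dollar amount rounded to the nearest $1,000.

σ_p² = 0.39²·4.317² + 0.61²·4.14² + 2·0.36·0.39·0.61·4.317·4.14 = 12.2736 (%²).
σ_p = √12.2736 = 3.503%.
At 99%, z = 2.326.
VaR = 2.326 × 3.503% = 8.148%; on $7,500,000 that is $611,100.

$611,000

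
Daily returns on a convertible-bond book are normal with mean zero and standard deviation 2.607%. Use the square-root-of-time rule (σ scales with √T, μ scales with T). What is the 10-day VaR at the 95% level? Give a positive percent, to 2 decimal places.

13.56%

At 95%, z = 1.645.
σ_{10d} = 2.607% × √10 = 8.244%.
VaR = 1.645 × 8.244% = 13.561%.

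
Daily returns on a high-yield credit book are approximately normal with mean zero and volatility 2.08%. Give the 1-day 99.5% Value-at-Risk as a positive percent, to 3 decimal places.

At 99.5% one-sided, z = 2.576.
VaR = z·σ = 2.576 × 2.08% = 5.358%.

5.358%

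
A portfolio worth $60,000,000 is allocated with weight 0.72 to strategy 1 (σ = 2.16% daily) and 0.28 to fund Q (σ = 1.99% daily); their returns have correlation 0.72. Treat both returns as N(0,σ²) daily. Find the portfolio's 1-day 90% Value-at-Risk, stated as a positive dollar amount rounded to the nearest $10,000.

σ_p² = 0.72²·2.16² + 0.28²·1.99² + 2·0.72·0.72·0.28·2.16·1.99 = 3.9770 (%²).
σ_p = √3.9770 = 1.994%.
At 90%, z = 1.282.
VaR = 1.282 × 1.994% = 2.556%; on $60,000,000 that is $1,533,600.

$1,530,000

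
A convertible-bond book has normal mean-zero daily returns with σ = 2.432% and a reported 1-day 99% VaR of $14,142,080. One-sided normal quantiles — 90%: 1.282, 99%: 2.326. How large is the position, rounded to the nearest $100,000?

$250,000,000

VaR as a fraction of value: z·σ = 2.326 × 2.432% = 5.65683%.
Position = $14,142,080 / 0.0565683 = $250,000,000.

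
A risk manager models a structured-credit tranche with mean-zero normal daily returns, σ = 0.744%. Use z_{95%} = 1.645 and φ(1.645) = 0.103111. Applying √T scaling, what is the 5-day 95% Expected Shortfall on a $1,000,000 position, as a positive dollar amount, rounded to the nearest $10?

$34,310

σ_{5d} = 0.744% × √5 = 1.664%.
ES multiplier = φ(z)/(1−α) = 0.103111/0.05 = 2.062.
ES = 1.664% × 2.062 = 3.431%; on $1,000,000: $34,310.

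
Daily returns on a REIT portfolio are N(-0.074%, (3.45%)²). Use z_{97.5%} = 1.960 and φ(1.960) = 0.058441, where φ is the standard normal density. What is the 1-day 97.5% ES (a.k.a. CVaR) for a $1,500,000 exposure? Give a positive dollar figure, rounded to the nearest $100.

$122,100

Tail multiplier: φ(z)/(1−α) = 0.058441 / 0.025 = 2.338.
ES = −(-0.074%) + 3.45% × 2.338 = 8.140%.
On $1,500,000: 0.08140 × $1,500,000 = $122,100.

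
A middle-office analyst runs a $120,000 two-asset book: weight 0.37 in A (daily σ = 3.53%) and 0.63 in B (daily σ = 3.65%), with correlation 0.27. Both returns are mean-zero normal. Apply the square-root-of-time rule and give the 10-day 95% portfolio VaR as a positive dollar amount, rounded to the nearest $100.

σ_p = √(0.37²·3.53² + 0.63²·3.65² + 2·0.27·0.37·0.63·3.53·3.65) = 2.935%.
σ_{10d} = 2.935% × √10 = 9.281%.
z(95%) = 1.645.
VaR = 1.645 × 9.281% = 15.267%; on $120,000 that is $18,320.

$18,300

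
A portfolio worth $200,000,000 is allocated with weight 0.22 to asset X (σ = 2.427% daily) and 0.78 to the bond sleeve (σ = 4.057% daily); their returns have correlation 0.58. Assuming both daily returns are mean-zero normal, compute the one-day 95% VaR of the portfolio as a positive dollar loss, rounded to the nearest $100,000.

σ_p² = 0.22²·2.427² + 0.78²·4.057² + 2·0.58·0.22·0.78·2.427·4.057 = 12.2589 (%²).
σ_p = √12.2589 = 3.501%.
At 95%, z = 1.645.
VaR = 1.645 × 3.501% = 5.759%; on $200,000,000 that is $11,518,000.

$11,500,000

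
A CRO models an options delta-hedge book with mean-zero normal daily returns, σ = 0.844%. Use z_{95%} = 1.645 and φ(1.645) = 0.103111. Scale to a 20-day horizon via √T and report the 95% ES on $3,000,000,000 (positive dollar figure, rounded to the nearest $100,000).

$233,500,000

σ_{20d} = 0.844% × √20 = 3.774%.
ES multiplier = φ(z)/(1−α) = 0.103111/0.05 = 2.062.
ES = 3.774% × 2.062 = 7.782%; on $3,000,000,000: $233,460,000.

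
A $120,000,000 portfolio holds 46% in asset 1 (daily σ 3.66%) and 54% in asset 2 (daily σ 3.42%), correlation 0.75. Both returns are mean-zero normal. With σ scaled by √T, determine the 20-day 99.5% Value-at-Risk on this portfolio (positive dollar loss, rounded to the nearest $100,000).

$45,700,000

σ_p = √(0.46²·3.66² + 0.54²·3.42² + 2·0.75·0.46·0.54·3.66·3.42) = 3.303%.
σ_{20d} = 3.303% × √20 = 14.771%.
z(99.5%) = 2.576.
VaR = 2.576 × 14.771% = 38.050%; on $120,000,000 that is $45,660,000.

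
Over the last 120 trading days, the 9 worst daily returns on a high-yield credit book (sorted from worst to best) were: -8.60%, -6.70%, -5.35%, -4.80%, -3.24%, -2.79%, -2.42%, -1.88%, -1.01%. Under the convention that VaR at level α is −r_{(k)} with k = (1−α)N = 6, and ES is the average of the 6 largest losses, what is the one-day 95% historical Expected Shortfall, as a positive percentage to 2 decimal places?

The 6 worst returns sum to -31.48%.
ES = −(-31.48%) / 6 = 5.2466…% ≈ 5.25%.

5.25%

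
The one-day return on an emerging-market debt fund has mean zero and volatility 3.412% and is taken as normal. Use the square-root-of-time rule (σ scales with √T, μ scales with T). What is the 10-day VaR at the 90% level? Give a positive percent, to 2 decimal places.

At 90%, z = 1.282.
σ_{10d} = 3.412% × √10 = 10.790%.
VaR = 1.282 × 10.790% = 13.833%.

13.83%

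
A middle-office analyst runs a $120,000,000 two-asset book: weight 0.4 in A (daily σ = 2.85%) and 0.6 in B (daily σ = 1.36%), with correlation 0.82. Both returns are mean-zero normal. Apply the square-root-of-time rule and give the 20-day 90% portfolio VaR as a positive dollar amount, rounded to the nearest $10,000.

σ_p = √(0.4²·2.85² + 0.6²·1.36² + 2·0.82·0.4·0.6·2.85·1.36) = 1.868%.
σ_{20d} = 1.868% × √20 = 8.354%.
z(90%) = 1.282.
VaR = 1.282 × 8.354% = 10.710%; on $120,000,000 that is $12,852,000.

$12,850,000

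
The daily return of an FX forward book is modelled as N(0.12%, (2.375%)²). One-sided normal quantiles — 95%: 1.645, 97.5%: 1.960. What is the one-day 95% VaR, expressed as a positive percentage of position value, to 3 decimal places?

VaR = −μ + z·σ = −(0.12%) + 1.645 × 2.375% = 3.787%.

3.787%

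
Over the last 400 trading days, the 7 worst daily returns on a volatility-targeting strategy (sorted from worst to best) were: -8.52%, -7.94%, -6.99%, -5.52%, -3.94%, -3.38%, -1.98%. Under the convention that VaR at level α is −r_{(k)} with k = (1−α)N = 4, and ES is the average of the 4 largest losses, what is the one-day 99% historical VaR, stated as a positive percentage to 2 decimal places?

5.52%

k = 4; the 4th lowest return is -5.52%, so VaR = 5.52%.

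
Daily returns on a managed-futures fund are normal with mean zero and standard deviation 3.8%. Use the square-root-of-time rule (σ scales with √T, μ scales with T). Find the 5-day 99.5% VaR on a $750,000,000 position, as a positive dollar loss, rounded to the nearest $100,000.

At 99.5%, z = 2.576.
σ_{5d} = 3.8% × √5 = 8.497%.
VaR = 2.576 × 8.497% = 21.888%.
On $750,000,000: 0.21888 × $750,000,000 = $164,160,000.

$164,200,000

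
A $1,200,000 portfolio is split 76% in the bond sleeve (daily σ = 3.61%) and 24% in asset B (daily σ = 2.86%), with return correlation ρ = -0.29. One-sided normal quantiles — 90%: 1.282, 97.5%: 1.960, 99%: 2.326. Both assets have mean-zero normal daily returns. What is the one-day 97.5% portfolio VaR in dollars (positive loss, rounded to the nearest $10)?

σ_p² = 0.76²·3.61² + 0.24²·2.86² + 2·-0.29·0.76·0.24·3.61·2.86 = 6.9062 (%²).
σ_p = √6.9062 = 2.628%.
VaR = 1.960 × 2.628% = 5.151%; on $1,200,000 that is $61,812.

$61,810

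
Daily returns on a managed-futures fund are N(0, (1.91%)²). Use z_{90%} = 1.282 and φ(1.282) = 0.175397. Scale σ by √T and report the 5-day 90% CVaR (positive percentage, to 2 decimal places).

σ_{5d} = 1.91% × √5 = 4.271%.
ES multiplier = φ(z)/(1−α) = 0.175397/0.1 = 1.754.
ES = 4.271% × 1.754 = 7.491%.

7.49%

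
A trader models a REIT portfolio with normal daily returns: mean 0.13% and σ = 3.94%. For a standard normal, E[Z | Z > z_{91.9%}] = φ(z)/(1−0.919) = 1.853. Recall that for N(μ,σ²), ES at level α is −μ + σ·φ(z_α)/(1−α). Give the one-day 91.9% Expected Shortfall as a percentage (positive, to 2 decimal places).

7.17%

ES = −(0.13%) + 3.94% × 1.853 = 7.171%.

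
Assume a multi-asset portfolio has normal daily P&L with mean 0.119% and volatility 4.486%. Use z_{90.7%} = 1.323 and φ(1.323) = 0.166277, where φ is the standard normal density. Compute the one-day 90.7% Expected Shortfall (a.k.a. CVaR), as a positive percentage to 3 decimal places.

Tail multiplier: φ(z)/(1−α) = 0.166277 / 0.093 = 1.788.
ES = −(0.119%) + 4.486% × 1.788 = 7.902%.

7.902%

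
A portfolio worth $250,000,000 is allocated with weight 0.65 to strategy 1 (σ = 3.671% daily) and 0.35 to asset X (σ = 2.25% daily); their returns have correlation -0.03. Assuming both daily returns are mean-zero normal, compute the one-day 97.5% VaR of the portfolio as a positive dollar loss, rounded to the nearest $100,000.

$12,200,000

σ_p² = 0.65²·3.671² + 0.35²·2.25² + 2·-0.03·0.65·0.35·3.671·2.25 = 6.2011 (%²).
σ_p = √6.2011 = 2.490%.
At 97.5%, z = 1.960.
VaR = 1.960 × 2.490% = 4.880%; on $250,000,000 that is $12,200,000.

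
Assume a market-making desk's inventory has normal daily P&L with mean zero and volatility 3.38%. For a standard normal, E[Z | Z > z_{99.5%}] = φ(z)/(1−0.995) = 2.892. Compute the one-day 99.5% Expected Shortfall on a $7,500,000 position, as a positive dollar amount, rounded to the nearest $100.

$733,100

ES = 3.38% × 2.892 = 9.775%.
On $7,500,000: 0.09775 × $7,500,000 = $733,125.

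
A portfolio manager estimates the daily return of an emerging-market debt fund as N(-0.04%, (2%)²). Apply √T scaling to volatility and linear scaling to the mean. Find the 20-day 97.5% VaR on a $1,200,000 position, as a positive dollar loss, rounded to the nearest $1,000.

At 97.5%, z = 1.960.
σ_{20d} = 2% × √20 = 8.944%; μ_{20d} = 20 × -0.04% = -0.800%.
VaR = −(-0.800%) + 1.960 × 8.944% = 18.330%.
On $1,200,000: 0.18330 × $1,200,000 = $219,960.

$220,000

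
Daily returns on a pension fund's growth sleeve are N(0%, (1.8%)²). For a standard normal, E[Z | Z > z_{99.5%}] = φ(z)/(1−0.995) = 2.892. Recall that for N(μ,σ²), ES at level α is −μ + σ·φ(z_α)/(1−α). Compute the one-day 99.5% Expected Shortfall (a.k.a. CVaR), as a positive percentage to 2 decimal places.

ES = 1.8% × 2.892 = 5.206%.

5.21%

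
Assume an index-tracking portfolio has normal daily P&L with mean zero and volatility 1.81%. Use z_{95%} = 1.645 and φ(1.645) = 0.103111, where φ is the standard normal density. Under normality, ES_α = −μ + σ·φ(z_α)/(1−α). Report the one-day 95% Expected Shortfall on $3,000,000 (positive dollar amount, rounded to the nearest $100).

Tail multiplier: φ(z)/(1−α) = 0.103111 / 0.05 = 2.062.
ES = 1.81% × 2.062 = 3.732%.
On $3,000,000: 0.03732 × $3,000,000 = $111,960.

$112,000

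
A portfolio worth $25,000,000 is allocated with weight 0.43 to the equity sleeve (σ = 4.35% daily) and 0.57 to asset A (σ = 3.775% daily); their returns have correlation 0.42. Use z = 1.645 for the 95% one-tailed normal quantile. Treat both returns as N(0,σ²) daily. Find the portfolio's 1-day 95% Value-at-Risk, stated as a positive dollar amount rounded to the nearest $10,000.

$1,400,000

σ_p² = 0.43²·4.35² + 0.57²·3.775² + 2·0.42·0.43·0.57·4.35·3.775 = 11.5097 (%²).
σ_p = √11.5097 = 3.393%.
VaR = 1.645 × 3.393% = 5.581%; on $25,000,000 that is $1,395,250.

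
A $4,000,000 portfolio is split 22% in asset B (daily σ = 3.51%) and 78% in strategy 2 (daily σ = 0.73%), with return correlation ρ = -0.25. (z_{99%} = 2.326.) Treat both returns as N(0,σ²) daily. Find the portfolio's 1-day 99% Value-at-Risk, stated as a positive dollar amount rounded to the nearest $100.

σ_p² = 0.22²·3.51² + 0.78²·0.73² + 2·-0.25·0.22·0.78·3.51·0.73 = 0.7007 (%²).
σ_p = √0.7007 = 0.837%.
VaR = 2.326 × 0.837% = 1.947%; on $4,000,000 that is $77,880.

$77,900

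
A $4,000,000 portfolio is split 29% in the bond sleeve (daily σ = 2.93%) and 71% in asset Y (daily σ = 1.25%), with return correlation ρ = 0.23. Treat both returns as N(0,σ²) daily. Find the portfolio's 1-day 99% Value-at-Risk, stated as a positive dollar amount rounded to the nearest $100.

$126,800

σ_p² = 0.29²·2.93² + 0.71²·1.25² + 2·0.23·0.29·0.71·2.93·1.25 = 1.8565 (%²).
σ_p = √1.8565 = 1.363%.
At 99%, z = 2.326.
VaR = 2.326 × 1.363% = 3.170%; on $4,000,000 that is $126,800.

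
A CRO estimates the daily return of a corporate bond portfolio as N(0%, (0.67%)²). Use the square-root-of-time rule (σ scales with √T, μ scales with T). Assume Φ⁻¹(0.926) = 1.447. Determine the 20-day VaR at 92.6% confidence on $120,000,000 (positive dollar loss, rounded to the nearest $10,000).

$5,200,000

σ_{20d} = 0.67% × √20 = 2.996%.
VaR = 1.447 × 2.996% = 4.335%.
On $120,000,000: 0.04335 × $120,000,000 = $5,202,000.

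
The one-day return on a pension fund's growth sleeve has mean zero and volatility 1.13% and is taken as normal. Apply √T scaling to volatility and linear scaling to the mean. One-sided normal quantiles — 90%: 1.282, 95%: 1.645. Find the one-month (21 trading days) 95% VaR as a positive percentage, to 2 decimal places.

8.52%

σ_{21d} = 1.13% × √21 = 5.178%.
VaR = 1.645 × 5.178% = 8.518%.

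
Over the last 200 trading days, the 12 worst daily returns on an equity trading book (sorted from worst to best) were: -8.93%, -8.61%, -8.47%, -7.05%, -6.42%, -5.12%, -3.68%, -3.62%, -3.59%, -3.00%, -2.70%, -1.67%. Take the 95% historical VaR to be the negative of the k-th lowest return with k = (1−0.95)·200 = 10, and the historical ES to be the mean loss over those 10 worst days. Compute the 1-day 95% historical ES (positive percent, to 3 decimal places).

5.849%

The 10 worst returns sum to -58.49%.
ES = −(-58.49%) / 10 = 5.849%.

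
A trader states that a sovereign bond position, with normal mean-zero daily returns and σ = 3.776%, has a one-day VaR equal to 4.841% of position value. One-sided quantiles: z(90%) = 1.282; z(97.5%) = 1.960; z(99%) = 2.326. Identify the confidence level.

90%

Implied z = VaR/σ = 4.841 / 3.776 = 1.282.
This matches z(90%) = 1.282.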